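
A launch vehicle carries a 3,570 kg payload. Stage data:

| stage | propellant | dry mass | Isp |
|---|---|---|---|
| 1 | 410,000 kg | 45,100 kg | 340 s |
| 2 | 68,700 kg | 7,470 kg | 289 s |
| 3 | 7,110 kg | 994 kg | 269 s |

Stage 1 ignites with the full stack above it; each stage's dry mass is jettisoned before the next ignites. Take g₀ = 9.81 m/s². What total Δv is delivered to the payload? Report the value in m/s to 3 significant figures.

Ignition mass of stage 1 = 410,000+45,100 + 68,700+7,470 + 7,110+994 + 3,570 = 542,944 kg.
Stage 1: m₀ = 542,944 kg, m_f = 542,944 − 410,000 = 132,944 kg; Δv = 340×9.81×ln(4.084) = 3335.4×1.4071 ≈ 4693 m/s.
Stage 2: m₀ = 87,844 kg, m_f = 87,844 − 68,700 = 19,144 kg; Δv = 289×9.81×ln(4.589) = 2835.1×1.5236 ≈ 4319 m/s.
Stage 3: m₀ = 11,674 kg, m_f = 11,674 − 7,110 = 4,564 kg; Δv = 269×9.81×ln(2.558) = 2638.9×0.9392 ≈ 2478 m/s.
Total Δv = 4693 + 4319 + 2478 = 11490 m/s.

Δv ≈ 11500 m/s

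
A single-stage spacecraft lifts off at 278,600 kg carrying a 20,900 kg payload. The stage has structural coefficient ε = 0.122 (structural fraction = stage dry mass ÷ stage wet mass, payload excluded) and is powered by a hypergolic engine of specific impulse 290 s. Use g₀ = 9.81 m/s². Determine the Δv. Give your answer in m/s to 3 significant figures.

Stage wet mass = m₀ − payload = 278,600 − 20,900 = 257,700 kg.
Stage dry mass = ε × stage wet mass = 0.122 × 257,700 = 31,439.4 kg.
Burnout mass m_f = stage dry + payload = 31,439.4 + 20,900 = 52,339.4 kg.
v_e = Isp · g₀ = 290 × 9.81 = 2844.9 m/s.
Δv = v_e · ln(278,600/52,339.4) = 2844.9 × ln(5.323) = 2844.9 × 1.6720 ≈ 4757 m/s.

Δv ≈ 4760 m/s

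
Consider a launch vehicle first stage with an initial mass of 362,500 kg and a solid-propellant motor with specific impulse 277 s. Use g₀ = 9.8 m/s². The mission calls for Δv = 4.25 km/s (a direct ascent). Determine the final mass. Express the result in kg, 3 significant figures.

v_e = Isp · g₀ = 277 × 9.8 = 2714.6 m/s.
From the ideal rocket equation, m₀/m_f = exp(Δv / v_e) = exp(4250 / 2714.6) = exp(1.5656) = 4.7856.
m_f = m₀ / 4.7856 = 362,500 / 4.7856 = 75,748.1 kg.

final mass ≈ 75700 kg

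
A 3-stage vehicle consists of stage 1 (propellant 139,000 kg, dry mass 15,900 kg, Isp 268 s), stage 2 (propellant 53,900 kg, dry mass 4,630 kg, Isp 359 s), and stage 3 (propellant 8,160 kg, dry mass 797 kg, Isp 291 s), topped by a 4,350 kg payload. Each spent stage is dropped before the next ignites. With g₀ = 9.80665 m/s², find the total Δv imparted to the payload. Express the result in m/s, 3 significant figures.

Ignition mass of stage 1 = 139,000+15,900 + 53,900+4,630 + 8,160+797 + 4,350 = 226,737 kg.
Stage 1: m₀ = 226,737 kg, m_f = 226,737 − 139,000 = 87,737 kg; Δv = 268×9.80665×ln(2.584) = 2628.2×0.9494 ≈ 2495 m/s.
Stage 2: m₀ = 71,837 kg, m_f = 71,837 − 53,900 = 17,937 kg; Δv = 359×9.80665×ln(4.005) = 3520.6×1.3875 ≈ 4885 m/s.
Stage 3: m₀ = 13,307 kg, m_f = 13,307 − 8,160 = 5,147 kg; Δv = 291×9.80665×ln(2.585) = 2853.7×0.9499 ≈ 2711 m/s.
Total Δv = 2495 + 4885 + 2711 = 10091 m/s.

Δv ≈ 10100 m/s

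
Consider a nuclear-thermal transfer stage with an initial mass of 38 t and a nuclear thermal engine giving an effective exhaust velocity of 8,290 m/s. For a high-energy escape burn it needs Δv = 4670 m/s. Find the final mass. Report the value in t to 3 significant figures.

final mass ≈ 21.6 t

Rocket equation: m₀/m_f = exp(Δv / v_e) = exp(4670 / 8290.0) = exp(0.5633) = 1.7565.
m_f = m₀ / 1.7565 = 38 / 1.7565 = 21.6339 t.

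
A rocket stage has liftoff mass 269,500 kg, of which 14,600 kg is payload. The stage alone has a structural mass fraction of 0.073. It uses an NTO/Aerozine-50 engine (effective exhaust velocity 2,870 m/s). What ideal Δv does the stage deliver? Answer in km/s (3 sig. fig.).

Stage wet mass = m₀ − payload = 269,500 − 14,600 = 254,900 kg.
Stage dry mass = ε × stage wet mass = 0.073 × 254,900 = 18,607.7 kg.
Burnout mass m_f = stage dry + payload = 18,607.7 + 14,600 = 33,207.7 kg.
By the Tsiolkovsky rocket equation, Δv = v_e · ln(269,500/33,207.7) = 2870.0 × ln(8.116) = 2870.0 × 2.0938 ≈ 6009 m/s.

Δv ≈ 6.01 km/s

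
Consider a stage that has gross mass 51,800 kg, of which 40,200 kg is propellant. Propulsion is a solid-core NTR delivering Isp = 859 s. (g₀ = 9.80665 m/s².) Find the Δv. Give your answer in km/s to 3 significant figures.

Δv ≈ 12.6 km/s

v_e = Isp · g₀ = 859 × 9.80665 = 8423.9 m/s.
m_f = m₀ − m_prop = 51,800 − 40,200 = 11,600 kg.
By the Tsiolkovsky rocket equation, Δv = v_e · ln(m₀/m_f) = 8423.9 × ln(4.466) = 8423.9 × 1.4964 ≈ 12605.4 m/s.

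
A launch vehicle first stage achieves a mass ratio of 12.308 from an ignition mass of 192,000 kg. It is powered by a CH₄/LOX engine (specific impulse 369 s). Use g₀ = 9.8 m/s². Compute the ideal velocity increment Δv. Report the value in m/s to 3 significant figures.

Δv ≈ 9080 m/s

v_e = Isp · g₀ = 369 × 9.8 = 3616.2 m/s.
Δv = v_e · ln(12.308) = 3616.2 × 2.5102 ≈ 9077.6 m/s.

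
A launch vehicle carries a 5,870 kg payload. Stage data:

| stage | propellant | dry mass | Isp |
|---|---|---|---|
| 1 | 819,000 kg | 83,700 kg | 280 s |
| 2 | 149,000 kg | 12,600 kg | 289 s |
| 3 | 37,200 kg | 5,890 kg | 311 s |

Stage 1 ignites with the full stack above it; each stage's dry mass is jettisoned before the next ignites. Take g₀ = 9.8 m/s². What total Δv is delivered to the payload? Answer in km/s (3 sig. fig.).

Δv ≈ 11.5 km/s

Ignition mass of stage 1 = 819,000+83,700 + 149,000+12,600 + 37,200+5,890 + 5,870 = 1,113,260 kg.
Stage 1: m₀ = 1,113,260 kg, m_f = 1,113,260 − 819,000 = 294,260 kg; Δv = 280×9.8×ln(3.783) = 2744.0×1.3306 ≈ 3651 m/s.
Stage 2: m₀ = 210,560 kg, m_f = 210,560 − 149,000 = 61,560 kg; Δv = 289×9.8×ln(3.42) = 2832.2×1.2298 ≈ 3483 m/s.
Stage 3: m₀ = 48,960 kg, m_f = 48,960 − 37,200 = 11,760 kg; Δv = 311×9.8×ln(4.163) = 3047.8×1.4263 ≈ 4347 m/s.
Total Δv = 3651 + 3483 + 4347 = 11481 m/s.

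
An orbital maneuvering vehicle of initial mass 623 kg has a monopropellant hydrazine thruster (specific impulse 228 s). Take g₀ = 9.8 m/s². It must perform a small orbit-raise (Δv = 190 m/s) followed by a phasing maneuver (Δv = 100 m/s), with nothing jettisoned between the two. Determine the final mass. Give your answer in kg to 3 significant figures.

v_e = Isp · g₀ = 228 × 9.8 = 2234.4 m/s.
After the first burn: m = 623 × exp(−190/2234.4) = 623 × 0.91848 = 572.213 kg.
After the second burn: m = 572.213 × exp(−100/2234.4) = 572.213 × 0.95623 = 547.167 kg.

final mass ≈ 547 kg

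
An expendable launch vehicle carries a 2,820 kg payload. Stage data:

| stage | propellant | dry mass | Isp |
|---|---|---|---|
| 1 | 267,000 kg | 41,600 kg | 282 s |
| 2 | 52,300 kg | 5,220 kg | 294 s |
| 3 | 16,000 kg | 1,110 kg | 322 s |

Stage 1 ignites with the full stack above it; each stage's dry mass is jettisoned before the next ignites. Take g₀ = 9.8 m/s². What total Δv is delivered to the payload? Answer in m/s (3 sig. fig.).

Δv ≈ 11600 m/s

Ignition mass of stage 1 = 267,000+41,600 + 52,300+5,220 + 16,000+1,110 + 2,820 = 386,050 kg.
Stage 1: m₀ = 386,050 kg, m_f = 386,050 − 267,000 = 119,050 kg; Δv = 282×9.8×ln(3.243) = 2763.6×1.1764 ≈ 3251 m/s.
Stage 2: m₀ = 77,450 kg, m_f = 77,450 − 52,300 = 25,150 kg; Δv = 294×9.8×ln(3.08) = 2881.2×1.1248 ≈ 3241 m/s.
Stage 3: m₀ = 19,930 kg, m_f = 19,930 − 16,000 = 3,930 kg; Δv = 322×9.8×ln(5.071) = 3155.6×1.6236 ≈ 5123 m/s.
Total Δv = 3251 + 3241 + 5123 = 11615 m/s.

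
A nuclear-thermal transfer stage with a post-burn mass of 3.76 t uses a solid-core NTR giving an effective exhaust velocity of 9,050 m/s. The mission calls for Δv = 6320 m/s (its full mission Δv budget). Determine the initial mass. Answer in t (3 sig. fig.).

m₀/m_f = exp(Δv / v_e) = exp(6320 / 9050.0) = exp(0.6983) = 2.0104.
m₀ = m_f × 2.0104 = 3.76 × 2.0104 = 7.5591 t.

initial mass ≈ 7.56 t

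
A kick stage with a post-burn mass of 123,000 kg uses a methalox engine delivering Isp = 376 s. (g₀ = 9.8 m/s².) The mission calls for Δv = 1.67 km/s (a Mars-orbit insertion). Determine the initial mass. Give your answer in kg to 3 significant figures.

v_e = Isp · g₀ = 376 × 9.8 = 3684.8 m/s.
By the Tsiolkovsky rocket equation, m₀/m_f = exp(Δv / v_e) = exp(1670 / 3684.8) = exp(0.4532) = 1.5734.
m₀ = m_f × 1.5734 = 123,000 × 1.5734 = 193,528 kg.

initial mass ≈ 194000 kg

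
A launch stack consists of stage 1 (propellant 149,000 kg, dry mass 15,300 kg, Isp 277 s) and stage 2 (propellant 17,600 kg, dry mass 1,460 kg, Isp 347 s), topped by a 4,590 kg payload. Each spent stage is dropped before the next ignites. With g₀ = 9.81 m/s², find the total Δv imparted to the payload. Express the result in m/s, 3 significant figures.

Ignition mass of stage 1 = 149,000+15,300 + 17,600+1,460 + 4,590 = 187,950 kg.
Stage 1: m₀ = 187,950 kg, m_f = 187,950 − 149,000 = 38,950 kg; Δv = 277×9.81×ln(4.825) = 2717.4×1.5739 ≈ 4277 m/s.
Stage 2: m₀ = 23,650 kg, m_f = 23,650 − 17,600 = 6,050 kg; Δv = 347×9.81×ln(3.909) = 3404.1×1.3633 ≈ 4641 m/s.
Total Δv = 4277 + 4641 = 8918 m/s.

Δv ≈ 8920 m/s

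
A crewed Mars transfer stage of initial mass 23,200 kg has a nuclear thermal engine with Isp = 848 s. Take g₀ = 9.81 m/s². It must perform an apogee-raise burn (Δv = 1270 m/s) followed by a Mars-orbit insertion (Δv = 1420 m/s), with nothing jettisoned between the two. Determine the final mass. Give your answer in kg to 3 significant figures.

v_e = Isp · g₀ = 848 × 9.81 = 8318.9 m/s.
After the first burn: m = 23200 × exp(−1270/8318.9) = 23200 × 0.85842 = 19,915.3 kg.
After the second burn: m = 19,915.3 × exp(−1420/8318.9) = 19,915.3 × 0.84308 = 16,790.2 kg.

final mass ≈ 16800 kg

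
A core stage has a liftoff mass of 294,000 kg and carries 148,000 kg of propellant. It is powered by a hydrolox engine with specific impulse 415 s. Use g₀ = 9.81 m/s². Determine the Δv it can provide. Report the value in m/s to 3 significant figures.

v_e = Isp · g₀ = 415 × 9.81 = 4071.2 m/s.
m_f = m₀ − m_prop = 294,000 − 148,000 = 146,000 kg.
Δv = v_e · ln(m₀/m_f) = 4071.2 × ln(2.014) = 4071.2 × 0.7000 ≈ 2849.7 m/s.

Δv ≈ 2850 m/s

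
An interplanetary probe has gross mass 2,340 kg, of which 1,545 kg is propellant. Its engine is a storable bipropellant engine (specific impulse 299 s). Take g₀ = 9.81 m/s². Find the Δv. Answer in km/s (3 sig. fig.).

Δv ≈ 3.17 km/s

v_e = Isp · g₀ = 299 × 9.81 = 2933.2 m/s.
m_f = m₀ − m_prop = 2,340 − 1,545 = 795 kg.
Δv = v_e · ln(m₀/m_f) = 2933.2 × ln(2.943) = 2933.2 × 1.0796 ≈ 3166.6 m/s.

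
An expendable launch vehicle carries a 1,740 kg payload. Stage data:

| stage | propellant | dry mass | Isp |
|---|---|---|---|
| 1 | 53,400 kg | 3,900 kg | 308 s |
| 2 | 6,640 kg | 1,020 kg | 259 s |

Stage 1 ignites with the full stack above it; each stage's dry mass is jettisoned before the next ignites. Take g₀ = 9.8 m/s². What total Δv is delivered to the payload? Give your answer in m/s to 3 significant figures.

Ignition mass of stage 1 = 53,400+3,900 + 6,640+1,020 + 1,740 = 66,700 kg.
Stage 1: m₀ = 66,700 kg, m_f = 66,700 − 53,400 = 13,300 kg; Δv = 308×9.8×ln(5.015) = 3018.4×1.6124 ≈ 4867 m/s.
Stage 2: m₀ = 9,400 kg, m_f = 9,400 − 6,640 = 2,760 kg; Δv = 259×9.8×ln(3.406) = 2538.2×1.2255 ≈ 3111 m/s.
Total Δv = 4867 + 3111 = 7978 m/s.

Δv ≈ 7980 m/s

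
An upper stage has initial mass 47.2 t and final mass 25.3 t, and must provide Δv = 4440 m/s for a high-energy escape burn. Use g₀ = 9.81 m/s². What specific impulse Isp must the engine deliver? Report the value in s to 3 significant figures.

Isp ≈ 726 s

ln(m₀/m_f) = ln(47200/25300) = ln(1.866) = 0.6236.
By the Tsiolkovsky rocket equation, v_e = Δv / ln(m₀/m_f) = 4440 / 0.6236 = 7120.1 m/s.
Isp = v_e / g₀ = 7120.1 / 9.81 = 725.8 s.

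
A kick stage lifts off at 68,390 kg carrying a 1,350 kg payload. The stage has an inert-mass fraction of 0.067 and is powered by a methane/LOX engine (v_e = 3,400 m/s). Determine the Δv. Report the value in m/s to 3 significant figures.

Δv ≈ 8360 m/s

Stage wet mass = m₀ − payload = 68,390 − 1,350 = 67,040 kg.
Stage dry mass = ε × stage wet mass = 0.067 × 67,040 = 4,491.68 kg.
Burnout mass m_f = stage dry + payload = 4,491.68 + 1,350 = 5,841.68 kg.
Δv = v_e · ln(68,390/5,841.68) = 3400.0 × ln(11.71) = 3400.0 × 2.4602 ≈ 8365 m/s.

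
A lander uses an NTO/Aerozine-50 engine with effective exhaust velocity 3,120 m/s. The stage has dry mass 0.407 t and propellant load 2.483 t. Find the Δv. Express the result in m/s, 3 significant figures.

m₀ = m_dry + m_prop = 0.407 + 2.483 = 2.89 t.
Rocket equation: Δv = v_e · ln(m₀/m_f) = 3120.0 × ln(7.101) = 3120.0 × 1.9602 ≈ 6115.8 m/s.

Δv ≈ 6120 m/s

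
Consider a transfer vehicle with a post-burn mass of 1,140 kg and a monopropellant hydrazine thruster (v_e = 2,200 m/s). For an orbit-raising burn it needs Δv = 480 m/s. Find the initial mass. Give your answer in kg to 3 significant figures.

initial mass ≈ 1420 kg

m₀/m_f = exp(Δv / v_e) = exp(480 / 2200.0) = exp(0.2182) = 1.2438.
m₀ = m_f × 1.2438 = 1,140 × 1.2438 = 1,417.93 kg.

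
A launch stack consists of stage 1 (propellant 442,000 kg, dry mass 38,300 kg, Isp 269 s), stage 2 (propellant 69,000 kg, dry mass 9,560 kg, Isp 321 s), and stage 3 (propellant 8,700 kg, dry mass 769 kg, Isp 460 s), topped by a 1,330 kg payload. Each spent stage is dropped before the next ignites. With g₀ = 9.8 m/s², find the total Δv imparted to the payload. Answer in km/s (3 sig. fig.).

Ignition mass of stage 1 = 442,000+38,300 + 69,000+9,560 + 8,700+769 + 1,330 = 569,659 kg.
Stage 1: m₀ = 569,659 kg, m_f = 569,659 − 442,000 = 127,659 kg; Δv = 269×9.8×ln(4.462) = 2636.2×1.4957 ≈ 3943 m/s.
Stage 2: m₀ = 89,359 kg, m_f = 89,359 − 69,000 = 20,359 kg; Δv = 321×9.8×ln(4.389) = 3145.8×1.4791 ≈ 4653 m/s.
Stage 3: m₀ = 10,799 kg, m_f = 10,799 − 8,700 = 2,099 kg; Δv = 460×9.8×ln(5.145) = 4508.0×1.6380 ≈ 7384 m/s.
Total Δv = 3943 + 4653 + 7384 = 15980 m/s.

Δv ≈ 16.0 km/s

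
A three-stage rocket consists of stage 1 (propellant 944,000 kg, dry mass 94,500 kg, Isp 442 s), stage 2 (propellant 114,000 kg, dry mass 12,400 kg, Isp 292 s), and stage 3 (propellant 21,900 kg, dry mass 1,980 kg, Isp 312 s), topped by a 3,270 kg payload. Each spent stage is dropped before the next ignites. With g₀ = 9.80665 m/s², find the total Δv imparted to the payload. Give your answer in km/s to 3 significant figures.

Δv ≈ 15.7 km/s

Ignition mass of stage 1 = 944,000+94,500 + 114,000+12,400 + 21,900+1,980 + 3,270 = 1,192,050 kg.
Stage 1: m₀ = 1,192,050 kg, m_f = 1,192,050 − 944,000 = 248,050 kg; Δv = 442×9.80665×ln(4.806) = 4334.5×1.5698 ≈ 6804 m/s.
Stage 2: m₀ = 153,550 kg, m_f = 153,550 − 114,000 = 39,550 kg; Δv = 292×9.80665×ln(3.882) = 2863.5×1.3565 ≈ 3884 m/s.
Stage 3: m₀ = 27,150 kg, m_f = 27,150 − 21,900 = 5,250 kg; Δv = 312×9.80665×ln(5.171) = 3059.7×1.6431 ≈ 5028 m/s.
Total Δv = 6804 + 3884 + 5028 = 15716 m/s.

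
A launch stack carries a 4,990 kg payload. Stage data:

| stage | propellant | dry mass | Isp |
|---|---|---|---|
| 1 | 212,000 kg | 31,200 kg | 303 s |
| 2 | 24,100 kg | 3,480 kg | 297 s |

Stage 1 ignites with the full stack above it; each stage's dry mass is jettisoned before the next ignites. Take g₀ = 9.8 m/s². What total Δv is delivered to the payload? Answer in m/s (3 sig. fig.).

Ignition mass of stage 1 = 212,000+31,200 + 24,100+3,480 + 4,990 = 275,770 kg.
Stage 1: m₀ = 275,770 kg, m_f = 275,770 − 212,000 = 63,770 kg; Δv = 303×9.8×ln(4.324) = 2969.4×1.4643 ≈ 4348 m/s.
Stage 2: m₀ = 32,570 kg, m_f = 32,570 − 24,100 = 8,470 kg; Δv = 297×9.8×ln(3.845) = 2910.6×1.3469 ≈ 3920 m/s.
Total Δv = 4348 + 3920 = 8268 m/s.

Δv ≈ 8270 m/s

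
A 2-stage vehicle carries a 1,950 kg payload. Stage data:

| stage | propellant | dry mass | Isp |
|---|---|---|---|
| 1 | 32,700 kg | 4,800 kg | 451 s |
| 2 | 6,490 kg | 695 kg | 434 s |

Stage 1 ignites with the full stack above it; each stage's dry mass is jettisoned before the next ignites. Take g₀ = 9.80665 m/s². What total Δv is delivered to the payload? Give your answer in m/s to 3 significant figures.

Ignition mass of stage 1 = 32,700+4,800 + 6,490+695 + 1,950 = 46,635 kg.
Stage 1: m₀ = 46,635 kg, m_f = 46,635 − 32,700 = 13,935 kg; Δv = 451×9.80665×ln(3.347) = 4422.8×1.2079 ≈ 5343 m/s.
Stage 2: m₀ = 9,135 kg, m_f = 9,135 − 6,490 = 2,645 kg; Δv = 434×9.80665×ln(3.454) = 4256.1×1.2394 ≈ 5275 m/s.
Total Δv = 5343 + 5275 = 10618 m/s.

Δv ≈ 10600 m/s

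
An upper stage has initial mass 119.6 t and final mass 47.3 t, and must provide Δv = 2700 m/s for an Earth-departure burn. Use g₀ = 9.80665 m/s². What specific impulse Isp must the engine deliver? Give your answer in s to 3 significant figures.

ln(m₀/m_f) = ln(119600/47300) = ln(2.529) = 0.9276.
By the Tsiolkovsky rocket equation, v_e = Δv / ln(m₀/m_f) = 2700 / 0.9276 = 2910.6 m/s.
Isp = v_e / g₀ = 2910.6 / 9.80665 = 296.8 s.

Isp ≈ 297 s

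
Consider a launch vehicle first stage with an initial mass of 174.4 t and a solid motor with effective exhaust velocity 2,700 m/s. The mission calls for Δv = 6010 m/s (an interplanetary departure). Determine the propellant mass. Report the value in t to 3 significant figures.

propellant mass ≈ 156 t

By the Tsiolkovsky rocket equation, m₀/m_f = exp(Δv / v_e) = exp(6010 / 2700.0) = exp(2.2259) = 9.2621.
m_f = 174.4 / 9.2621 = 18.8294 t, so propellant = m₀ − m_f = 174.4 − 18.8294 = 155.5706 t.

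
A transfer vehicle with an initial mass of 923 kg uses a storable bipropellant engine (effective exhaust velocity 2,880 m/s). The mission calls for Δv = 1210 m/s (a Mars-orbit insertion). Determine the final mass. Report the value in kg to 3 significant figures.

final mass ≈ 606 kg

From the ideal rocket equation, m₀/m_f = exp(Δv / v_e) = exp(1210 / 2880.0) = exp(0.4201) = 1.5222.
m_f = m₀ / 1.5222 = 923 / 1.5222 = 606.359 kg.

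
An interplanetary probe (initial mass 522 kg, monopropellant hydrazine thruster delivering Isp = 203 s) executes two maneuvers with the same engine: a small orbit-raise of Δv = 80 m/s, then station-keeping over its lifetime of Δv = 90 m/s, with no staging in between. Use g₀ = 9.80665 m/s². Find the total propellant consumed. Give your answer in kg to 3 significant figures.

total propellant consumed ≈ 42.7 kg

v_e = Isp · g₀ = 203 × 9.80665 = 1990.7 m/s.
After the first burn: m = 522 × exp(−80/1990.7) = 522 × 0.96061 = 501.438 kg.
After the second burn: m = 501.438 × exp(−90/1990.7) = 501.438 × 0.95580 = 479.274 kg.
Total propellant = m₀ − m_final = 522 − 479.274 = 42.726 kg.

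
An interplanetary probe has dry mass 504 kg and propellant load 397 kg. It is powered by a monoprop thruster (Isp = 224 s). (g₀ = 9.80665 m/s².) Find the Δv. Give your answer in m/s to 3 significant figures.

Δv ≈ 1280 m/s

v_e = Isp · g₀ = 224 × 9.80665 = 2196.7 m/s.
m₀ = m_dry + m_prop = 504 + 397 = 901 kg.
Δv = v_e · ln(m₀/m_f) = 2196.7 × ln(1.788) = 2196.7 × 0.5809 ≈ 1276.1 m/s.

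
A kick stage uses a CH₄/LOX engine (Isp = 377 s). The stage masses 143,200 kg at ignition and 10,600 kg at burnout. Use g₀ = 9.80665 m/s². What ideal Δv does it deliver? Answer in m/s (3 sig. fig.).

v_e = Isp · g₀ = 377 × 9.80665 = 3697.1 m/s.
By the Tsiolkovsky rocket equation, Δv = v_e · ln(m₀/m_f) = 3697.1 × ln(13.51) = 3697.1 × 2.6034 ≈ 9625.0 m/s.

Δv ≈ 9630 m/s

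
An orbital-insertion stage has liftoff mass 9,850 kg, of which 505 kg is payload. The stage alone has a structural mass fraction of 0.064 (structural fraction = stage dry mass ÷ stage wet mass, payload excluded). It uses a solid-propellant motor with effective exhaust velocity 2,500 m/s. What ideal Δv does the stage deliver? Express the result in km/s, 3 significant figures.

Δv ≈ 5.47 km/s

Stage wet mass = m₀ − payload = 9,850 − 505 = 9,345 kg.
Stage dry mass = ε × stage wet mass = 0.064 × 9,345 = 598.08 kg.
Burnout mass m_f = stage dry + payload = 598.08 + 505 = 1,103.08 kg.
Δv = v_e · ln(9,850/1,103.08) = 2500.0 × ln(8.93) = 2500.0 × 2.1894 ≈ 5473 m/s.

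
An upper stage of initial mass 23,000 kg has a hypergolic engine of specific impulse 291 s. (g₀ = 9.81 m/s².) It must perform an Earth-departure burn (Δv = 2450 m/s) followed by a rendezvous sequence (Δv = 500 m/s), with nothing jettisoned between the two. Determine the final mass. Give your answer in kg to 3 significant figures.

final mass ≈ 8180 kg

v_e = Isp · g₀ = 291 × 9.81 = 2854.7 m/s.
After the first burn: m = 23000 × exp(−2450/2854.7) = 23000 × 0.42391 = 9,749.93 kg.
After the second burn: m = 9,749.93 × exp(−500/2854.7) = 9,749.93 × 0.83933 = 8,183.41 kg.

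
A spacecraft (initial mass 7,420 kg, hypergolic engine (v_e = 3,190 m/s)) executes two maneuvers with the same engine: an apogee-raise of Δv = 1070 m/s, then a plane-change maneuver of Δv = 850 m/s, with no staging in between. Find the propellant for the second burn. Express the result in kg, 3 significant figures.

propellant for the second burn ≈ 1240 kg

After the first burn: m = 7420 × exp(−1070/3190.0) = 7420 × 0.71504 = 5,305.6 kg.
After the second burn: m = 5,305.6 × exp(−850/3190.0) = 5,305.6 × 0.76609 = 4,064.57 kg.
Second-burn propellant = 5,305.6 − 4,064.57 = 1,241.03 kg.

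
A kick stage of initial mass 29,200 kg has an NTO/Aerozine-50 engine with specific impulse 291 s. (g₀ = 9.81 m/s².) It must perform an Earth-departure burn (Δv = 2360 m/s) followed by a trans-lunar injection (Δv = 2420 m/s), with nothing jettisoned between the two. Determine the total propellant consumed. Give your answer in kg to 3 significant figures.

total propellant consumed ≈ 23700 kg

v_e = Isp · g₀ = 291 × 9.81 = 2854.7 m/s.
After the first burn: m = 29200 × exp(−2360/2854.7) = 29200 × 0.43749 = 12,774.7 kg.
After the second burn: m = 12,774.7 × exp(−2420/2854.7) = 12,774.7 × 0.42839 = 5,472.55 kg.
Total propellant = m₀ − m_final = 29200 − 5,472.55 = 23,727.45 kg.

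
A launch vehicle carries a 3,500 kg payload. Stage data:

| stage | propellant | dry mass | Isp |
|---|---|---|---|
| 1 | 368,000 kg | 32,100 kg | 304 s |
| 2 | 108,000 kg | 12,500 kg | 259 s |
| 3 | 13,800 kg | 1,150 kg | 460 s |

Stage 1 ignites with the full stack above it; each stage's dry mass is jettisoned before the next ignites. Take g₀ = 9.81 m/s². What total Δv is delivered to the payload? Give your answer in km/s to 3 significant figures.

Δv ≈ 13.5 km/s

Ignition mass of stage 1 = 368,000+32,100 + 108,000+12,500 + 13,800+1,150 + 3,500 = 539,050 kg.
Stage 1: m₀ = 539,050 kg, m_f = 539,050 − 368,000 = 171,050 kg; Δv = 304×9.81×ln(3.151) = 2982.2×1.1479 ≈ 3423 m/s.
Stage 2: m₀ = 138,950 kg, m_f = 138,950 − 108,000 = 30,950 kg; Δv = 259×9.81×ln(4.489) = 2540.8×1.5017 ≈ 3816 m/s.
Stage 3: m₀ = 18,450 kg, m_f = 18,450 − 13,800 = 4,650 kg; Δv = 460×9.81×ln(3.968) = 4512.6×1.3782 ≈ 6219 m/s.
Total Δv = 3423 + 3816 + 6219 = 13458 m/s.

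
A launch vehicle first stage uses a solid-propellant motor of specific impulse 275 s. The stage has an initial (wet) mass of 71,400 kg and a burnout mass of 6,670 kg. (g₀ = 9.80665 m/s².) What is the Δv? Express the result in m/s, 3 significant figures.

v_e = Isp · g₀ = 275 × 9.80665 = 2696.8 m/s.
By the Tsiolkovsky rocket equation, Δv = v_e · ln(m₀/m_f) = 2696.8 × ln(10.7) = 2696.8 × 2.3707 ≈ 6393.3 m/s.

Δv ≈ 6390 m/s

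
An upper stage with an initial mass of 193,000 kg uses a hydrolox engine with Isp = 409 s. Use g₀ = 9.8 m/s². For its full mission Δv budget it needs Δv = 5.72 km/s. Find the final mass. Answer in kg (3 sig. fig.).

v_e = Isp · g₀ = 409 × 9.8 = 4008.2 m/s.
m₀/m_f = exp(Δv / v_e) = exp(5720 / 4008.2) = exp(1.4271) = 4.1665.
m_f = m₀ / 4.1665 = 193,000 / 4.1665 = 46,321.9 kg.

final mass ≈ 46300 kg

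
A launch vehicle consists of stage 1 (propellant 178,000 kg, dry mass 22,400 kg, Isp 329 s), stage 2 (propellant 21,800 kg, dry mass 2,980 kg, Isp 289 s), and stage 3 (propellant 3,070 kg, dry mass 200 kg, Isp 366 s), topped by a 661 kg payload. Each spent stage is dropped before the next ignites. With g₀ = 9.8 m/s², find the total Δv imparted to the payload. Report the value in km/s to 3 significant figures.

Δv ≈ 14.3 km/s

Ignition mass of stage 1 = 178,000+22,400 + 21,800+2,980 + 3,070+200 + 661 = 229,111 kg.
Stage 1: m₀ = 229,111 kg, m_f = 229,111 − 178,000 = 51,111 kg; Δv = 329×9.8×ln(4.483) = 3224.2×1.5002 ≈ 4837 m/s.
Stage 2: m₀ = 28,711 kg, m_f = 28,711 − 21,800 = 6,911 kg; Δv = 289×9.8×ln(4.154) = 2832.2×1.4242 ≈ 4034 m/s.
Stage 3: m₀ = 3,931 kg, m_f = 3,931 − 3,070 = 861 kg; Δv = 366×9.8×ln(4.566) = 3586.8×1.5186 ≈ 5447 m/s.
Total Δv = 4837 + 4034 + 5447 = 14318 m/s.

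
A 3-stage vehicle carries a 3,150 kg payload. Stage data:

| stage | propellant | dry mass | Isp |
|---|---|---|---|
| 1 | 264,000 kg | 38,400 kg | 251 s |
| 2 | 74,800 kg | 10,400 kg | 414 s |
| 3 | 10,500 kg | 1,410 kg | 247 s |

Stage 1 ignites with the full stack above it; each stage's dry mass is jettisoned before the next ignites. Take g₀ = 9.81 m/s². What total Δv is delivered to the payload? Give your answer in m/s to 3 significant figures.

Ignition mass of stage 1 = 264,000+38,400 + 74,800+10,400 + 10,500+1,410 + 3,150 = 402,660 kg.
Stage 1: m₀ = 402,660 kg, m_f = 402,660 − 264,000 = 138,660 kg; Δv = 251×9.81×ln(2.904) = 2462.3×1.0661 ≈ 2625 m/s.
Stage 2: m₀ = 100,260 kg, m_f = 100,260 − 74,800 = 25,460 kg; Δv = 414×9.81×ln(3.938) = 4061.3×1.3707 ≈ 5567 m/s.
Stage 3: m₀ = 15,060 kg, m_f = 15,060 − 10,500 = 4,560 kg; Δv = 247×9.81×ln(3.303) = 2423.1×1.1947 ≈ 2895 m/s.
Total Δv = 2625 + 5567 + 2895 = 11087 m/s.

Δv ≈ 11100 m/s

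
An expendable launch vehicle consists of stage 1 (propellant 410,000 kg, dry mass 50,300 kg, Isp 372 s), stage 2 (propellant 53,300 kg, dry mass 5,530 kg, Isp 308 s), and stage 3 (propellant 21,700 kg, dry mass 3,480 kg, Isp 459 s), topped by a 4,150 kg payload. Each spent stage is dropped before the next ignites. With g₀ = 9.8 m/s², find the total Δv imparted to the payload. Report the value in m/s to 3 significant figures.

Δv ≈ 13900 m/s

Ignition mass of stage 1 = 410,000+50,300 + 53,300+5,530 + 21,700+3,480 + 4,150 = 548,460 kg.
Stage 1: m₀ = 548,460 kg, m_f = 548,460 − 410,000 = 138,460 kg; Δv = 372×9.8×ln(3.961) = 3645.6×1.3765 ≈ 5018 m/s.
Stage 2: m₀ = 88,160 kg, m_f = 88,160 − 53,300 = 34,860 kg; Δv = 308×9.8×ln(2.529) = 3018.4×0.9278 ≈ 2801 m/s.
Stage 3: m₀ = 29,330 kg, m_f = 29,330 − 21,700 = 7,630 kg; Δv = 459×9.8×ln(3.844) = 4498.2×1.3465 ≈ 6057 m/s.
Total Δv = 5018 + 2801 + 6057 = 13876 m/s.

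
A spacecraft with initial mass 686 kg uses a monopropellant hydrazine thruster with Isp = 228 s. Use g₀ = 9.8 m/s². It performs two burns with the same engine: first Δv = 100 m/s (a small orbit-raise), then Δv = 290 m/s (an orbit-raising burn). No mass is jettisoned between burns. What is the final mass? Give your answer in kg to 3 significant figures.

v_e = Isp · g₀ = 228 × 9.8 = 2234.4 m/s.
After the first burn: m = 686 × exp(−100/2234.4) = 686 × 0.95623 = 655.974 kg.
After the second burn: m = 655.974 × exp(−290/2234.4) = 655.974 × 0.87828 = 576.129 kg.

final mass ≈ 576 kg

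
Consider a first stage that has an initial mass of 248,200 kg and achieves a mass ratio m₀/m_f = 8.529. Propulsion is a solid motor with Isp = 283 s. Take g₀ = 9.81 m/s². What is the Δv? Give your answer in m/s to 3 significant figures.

v_e = Isp · g₀ = 283 × 9.81 = 2776.2 m/s.
Δv = v_e · ln(8.529) = 2776.2 × 2.1435 ≈ 5950.8 m/s.

Δv ≈ 5950 m/s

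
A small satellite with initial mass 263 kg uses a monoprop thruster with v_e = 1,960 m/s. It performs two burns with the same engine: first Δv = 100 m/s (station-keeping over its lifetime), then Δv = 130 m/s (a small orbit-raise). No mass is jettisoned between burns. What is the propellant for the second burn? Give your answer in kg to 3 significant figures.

propellant for the second burn ≈ 16.0 kg

After the first burn: m = 263 × exp(−100/1960.0) = 263 × 0.95026 = 249.918 kg.
After the second burn: m = 249.918 × exp(−130/1960.0) = 249.918 × 0.93583 = 233.881 kg.
Second-burn propellant = 249.918 − 233.881 = 16.037 kg.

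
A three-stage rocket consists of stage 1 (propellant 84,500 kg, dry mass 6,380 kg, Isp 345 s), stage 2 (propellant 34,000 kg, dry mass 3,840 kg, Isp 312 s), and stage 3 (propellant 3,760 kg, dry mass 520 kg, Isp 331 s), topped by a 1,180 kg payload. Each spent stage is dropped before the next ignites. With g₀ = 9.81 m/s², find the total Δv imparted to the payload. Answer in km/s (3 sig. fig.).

Δv ≈ 11.9 km/s

Ignition mass of stage 1 = 84,500+6,380 + 34,000+3,840 + 3,760+520 + 1,180 = 134,180 kg.
Stage 1: m₀ = 134,180 kg, m_f = 134,180 − 84,500 = 49,680 kg; Δv = 345×9.81×ln(2.701) = 3384.5×0.9936 ≈ 3363 m/s.
Stage 2: m₀ = 43,300 kg, m_f = 43,300 − 34,000 = 9,300 kg; Δv = 312×9.81×ln(4.656) = 3060.7×1.5381 ≈ 4708 m/s.
Stage 3: m₀ = 5,460 kg, m_f = 5,460 − 3,760 = 1,700 kg; Δv = 331×9.81×ln(3.212) = 3247.1×1.1668 ≈ 3789 m/s.
Total Δv = 3363 + 4708 + 3789 = 11860 m/s.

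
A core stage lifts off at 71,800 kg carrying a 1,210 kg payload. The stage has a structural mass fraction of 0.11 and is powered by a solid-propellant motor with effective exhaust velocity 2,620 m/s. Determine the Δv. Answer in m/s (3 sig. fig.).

Stage wet mass = m₀ − payload = 71,800 − 1,210 = 70,590 kg.
Stage dry mass = ε × stage wet mass = 0.11 × 70,590 = 7,764.9 kg.
Burnout mass m_f = stage dry + payload = 7,764.9 + 1,210 = 8,974.9 kg.
Rocket equation: Δv = v_e · ln(71,800/8,974.9) = 2620.0 × ln(8) = 2620.0 × 2.0795 ≈ 5448 m/s.

Δv ≈ 5450 m/s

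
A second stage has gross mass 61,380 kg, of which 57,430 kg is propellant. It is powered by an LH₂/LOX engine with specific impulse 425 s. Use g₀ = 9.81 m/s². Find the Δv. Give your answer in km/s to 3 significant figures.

v_e = Isp · g₀ = 425 × 9.81 = 4169.2 m/s.
m_f = m₀ − m_prop = 61,380 − 57,430 = 3,950 kg.
Rocket equation: Δv = v_e · ln(m₀/m_f) = 4169.2 × ln(15.54) = 4169.2 × 2.7434 ≈ 11437.8 m/s.

Δv ≈ 11.4 km/s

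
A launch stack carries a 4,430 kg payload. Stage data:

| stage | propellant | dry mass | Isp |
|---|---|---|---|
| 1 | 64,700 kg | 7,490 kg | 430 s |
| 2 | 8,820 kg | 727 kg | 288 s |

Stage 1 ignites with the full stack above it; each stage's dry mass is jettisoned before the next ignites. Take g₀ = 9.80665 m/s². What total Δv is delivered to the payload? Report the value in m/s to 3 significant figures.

Ignition mass of stage 1 = 64,700+7,490 + 8,820+727 + 4,430 = 86,167 kg.
Stage 1: m₀ = 86,167 kg, m_f = 86,167 − 64,700 = 21,467 kg; Δv = 430×9.80665×ln(4.014) = 4216.9×1.3898 ≈ 5860 m/s.
Stage 2: m₀ = 13,977 kg, m_f = 13,977 − 8,820 = 5,157 kg; Δv = 288×9.80665×ln(2.71) = 2824.3×0.9971 ≈ 2816 m/s.
Total Δv = 5860 + 2816 = 8676 m/s.

Δv ≈ 8680 m/s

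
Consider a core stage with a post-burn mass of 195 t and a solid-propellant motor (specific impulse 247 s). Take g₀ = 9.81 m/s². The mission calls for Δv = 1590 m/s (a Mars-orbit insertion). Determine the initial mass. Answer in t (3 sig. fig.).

v_e = Isp · g₀ = 247 × 9.81 = 2423.1 m/s.
Rocket equation: m₀/m_f = exp(Δv / v_e) = exp(1590 / 2423.1) = exp(0.6562) = 1.9274.
m₀ = m_f × 1.9274 = 195 × 1.9274 = 375.843 t.

initial mass ≈ 376 t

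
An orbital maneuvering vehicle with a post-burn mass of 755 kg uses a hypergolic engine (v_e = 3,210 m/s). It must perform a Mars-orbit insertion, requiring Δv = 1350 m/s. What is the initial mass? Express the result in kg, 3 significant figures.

initial mass ≈ 1150 kg

m₀/m_f = exp(Δv / v_e) = exp(1350 / 3210.0) = exp(0.4206) = 1.5228.
m₀ = m_f × 1.5228 = 755 × 1.5228 = 1,149.71 kg.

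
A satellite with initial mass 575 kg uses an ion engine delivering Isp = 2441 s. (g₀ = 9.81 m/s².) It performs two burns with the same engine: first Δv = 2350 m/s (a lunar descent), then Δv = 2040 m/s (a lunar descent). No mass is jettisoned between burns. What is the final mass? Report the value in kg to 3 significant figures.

v_e = Isp · g₀ = 2441 × 9.81 = 23946.2 m/s.
After the first burn: m = 575 × exp(−2350/23946.2) = 575 × 0.90653 = 521.255 kg.
After the second burn: m = 521.255 × exp(−2040/23946.2) = 521.255 × 0.91834 = 478.689 kg.

final mass ≈ 479 kg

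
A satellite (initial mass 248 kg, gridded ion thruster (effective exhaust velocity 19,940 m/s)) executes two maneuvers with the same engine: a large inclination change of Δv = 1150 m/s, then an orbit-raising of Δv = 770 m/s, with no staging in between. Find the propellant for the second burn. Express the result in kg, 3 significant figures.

propellant for the second burn ≈ 8.87 kg

After the first burn: m = 248 × exp(−1150/19940.0) = 248 × 0.94396 = 234.102 kg.
After the second burn: m = 234.102 × exp(−770/19940.0) = 234.102 × 0.96212 = 225.234 kg.
Second-burn propellant = 234.102 − 225.234 = 8.868 kg.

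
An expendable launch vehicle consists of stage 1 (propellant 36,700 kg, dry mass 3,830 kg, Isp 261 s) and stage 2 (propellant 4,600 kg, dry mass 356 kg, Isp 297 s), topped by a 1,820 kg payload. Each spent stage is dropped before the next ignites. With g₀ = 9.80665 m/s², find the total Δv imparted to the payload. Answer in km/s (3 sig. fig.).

Ignition mass of stage 1 = 36,700+3,830 + 4,600+356 + 1,820 = 47,306 kg.
Stage 1: m₀ = 47,306 kg, m_f = 47,306 − 36,700 = 10,606 kg; Δv = 261×9.80665×ln(4.46) = 2559.5×1.4952 ≈ 3827 m/s.
Stage 2: m₀ = 6,776 kg, m_f = 6,776 − 4,600 = 2,176 kg; Δv = 297×9.80665×ln(3.114) = 2912.6×1.1359 ≈ 3308 m/s.
Total Δv = 3827 + 3308 = 7135 m/s.

Δv ≈ 7.14 km/s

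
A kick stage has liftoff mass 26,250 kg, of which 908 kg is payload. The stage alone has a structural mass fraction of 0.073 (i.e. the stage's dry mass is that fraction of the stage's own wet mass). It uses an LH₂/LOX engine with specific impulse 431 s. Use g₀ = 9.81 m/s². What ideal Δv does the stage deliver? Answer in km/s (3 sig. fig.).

Δv ≈ 9.53 km/s

Stage wet mass = m₀ − payload = 26,250 − 908 = 25,342 kg.
Stage dry mass = ε × stage wet mass = 0.073 × 25,342 = 1,849.97 kg.
Burnout mass m_f = stage dry + payload = 1,849.97 + 908 = 2,757.97 kg.
v_e = Isp · g₀ = 431 × 9.81 = 4228.1 m/s.
Using Δv = v_e ln(m₀/m_f): Δv = v_e · ln(26,250/2,757.97) = 4228.1 × ln(9.518) = 4228.1 × 2.2532 ≈ 9527 m/s.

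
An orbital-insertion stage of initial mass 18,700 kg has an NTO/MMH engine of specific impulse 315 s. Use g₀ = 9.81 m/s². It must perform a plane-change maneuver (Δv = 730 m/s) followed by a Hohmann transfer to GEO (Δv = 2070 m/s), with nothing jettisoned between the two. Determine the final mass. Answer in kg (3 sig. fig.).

v_e = Isp · g₀ = 315 × 9.81 = 3090.2 m/s.
After the first burn: m = 18700 × exp(−730/3090.2) = 18700 × 0.78960 = 14,765.5 kg.
After the second burn: m = 14,765.5 × exp(−2070/3090.2) = 14,765.5 × 0.51177 = 7,556.54 kg.

final mass ≈ 7560 kg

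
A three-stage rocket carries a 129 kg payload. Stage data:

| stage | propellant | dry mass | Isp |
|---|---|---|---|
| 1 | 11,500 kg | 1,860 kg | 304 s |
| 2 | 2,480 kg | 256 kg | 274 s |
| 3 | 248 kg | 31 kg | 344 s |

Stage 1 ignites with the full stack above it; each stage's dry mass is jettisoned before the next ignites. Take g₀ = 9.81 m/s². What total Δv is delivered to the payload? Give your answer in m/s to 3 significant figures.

Ignition mass of stage 1 = 11,500+1,860 + 2,480+256 + 248+31 + 129 = 16,504 kg.
Stage 1: m₀ = 16,504 kg, m_f = 16,504 − 11,500 = 5,004 kg; Δv = 304×9.81×ln(3.298) = 2982.2×1.1934 ≈ 3559 m/s.
Stage 2: m₀ = 3,144 kg, m_f = 3,144 − 2,480 = 664 kg; Δv = 274×9.81×ln(4.735) = 2687.9×1.5550 ≈ 4180 m/s.
Stage 3: m₀ = 408 kg, m_f = 408 − 248 = 160 kg; Δv = 344×9.81×ln(2.55) = 3374.6×0.9361 ≈ 3159 m/s.
Total Δv = 3559 + 4180 + 3159 = 10898 m/s.

Δv ≈ 10900 m/s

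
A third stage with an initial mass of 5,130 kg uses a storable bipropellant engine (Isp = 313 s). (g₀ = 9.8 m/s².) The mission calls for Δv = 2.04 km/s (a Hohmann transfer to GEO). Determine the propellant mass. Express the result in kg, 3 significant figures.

propellant mass ≈ 2490 kg

v_e = Isp · g₀ = 313 × 9.8 = 3067.4 m/s.
Using Δv = v_e ln(m₀/m_f): m₀/m_f = exp(Δv / v_e) = exp(2040 / 3067.4) = exp(0.6651) = 1.9446.
m_f = 5,130 / 1.9446 = 2,638.07 kg, so propellant = m₀ − m_f = 5,130 − 2,638.07 = 2,491.93 kg.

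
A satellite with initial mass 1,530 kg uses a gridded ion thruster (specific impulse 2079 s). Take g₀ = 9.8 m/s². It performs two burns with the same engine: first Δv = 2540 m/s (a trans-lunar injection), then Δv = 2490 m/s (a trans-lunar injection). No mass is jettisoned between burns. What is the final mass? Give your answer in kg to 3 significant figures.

final mass ≈ 1200 kg

v_e = Isp · g₀ = 2079 × 9.8 = 20374.2 m/s.
After the first burn: m = 1530 × exp(−2540/20374.2) = 1530 × 0.88279 = 1,350.67 kg.
After the second burn: m = 1,350.67 × exp(−2490/20374.2) = 1,350.67 × 0.88496 = 1,195.29 kg.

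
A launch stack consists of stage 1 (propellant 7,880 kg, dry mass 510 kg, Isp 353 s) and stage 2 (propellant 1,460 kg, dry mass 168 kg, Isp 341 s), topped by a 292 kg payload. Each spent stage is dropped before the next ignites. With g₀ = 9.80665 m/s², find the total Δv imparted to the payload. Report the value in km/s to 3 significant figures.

Δv ≈ 9.78 km/s

Ignition mass of stage 1 = 7,880+510 + 1,460+168 + 292 = 10,310 kg.
Stage 1: m₀ = 10,310 kg, m_f = 10,310 − 7,880 = 2,430 kg; Δv = 353×9.80665×ln(4.243) = 3461.7×1.4452 ≈ 5003 m/s.
Stage 2: m₀ = 1,920 kg, m_f = 1,920 − 1,460 = 460 kg; Δv = 341×9.80665×ln(4.174) = 3344.1×1.4289 ≈ 4778 m/s.
Total Δv = 5003 + 4778 = 9781 m/s.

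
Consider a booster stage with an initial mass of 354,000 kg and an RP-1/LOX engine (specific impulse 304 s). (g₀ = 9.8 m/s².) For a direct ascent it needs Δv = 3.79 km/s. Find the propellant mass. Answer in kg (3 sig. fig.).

propellant mass ≈ 255000 kg

v_e = Isp · g₀ = 304 × 9.8 = 2979.2 m/s.
By the Tsiolkovsky rocket equation, m₀/m_f = exp(Δv / v_e) = exp(3790 / 2979.2) = exp(1.2722) = 3.5685.
m_f = 354,000 / 3.5685 = 99,201.3 kg, so propellant = m₀ − m_f = 354,000 − 99,201.3 = 254,798.7 kg.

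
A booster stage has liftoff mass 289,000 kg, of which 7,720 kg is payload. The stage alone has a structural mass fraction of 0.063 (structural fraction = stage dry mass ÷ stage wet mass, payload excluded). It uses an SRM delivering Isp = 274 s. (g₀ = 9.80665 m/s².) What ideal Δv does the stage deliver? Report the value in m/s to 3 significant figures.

Δv ≈ 6530 m/s

Stage wet mass = m₀ − payload = 289,000 − 7,720 = 281,280 kg.
Stage dry mass = ε × stage wet mass = 0.063 × 281,280 = 17,720.6 kg.
Burnout mass m_f = stage dry + payload = 17,720.6 + 7,720 = 25,440.6 kg.
v_e = Isp · g₀ = 274 × 9.80665 = 2687.0 m/s.
Δv = v_e · ln(289,000/25,440.6) = 2687.0 × ln(11.36) = 2687.0 × 2.4301 ≈ 6530 m/s.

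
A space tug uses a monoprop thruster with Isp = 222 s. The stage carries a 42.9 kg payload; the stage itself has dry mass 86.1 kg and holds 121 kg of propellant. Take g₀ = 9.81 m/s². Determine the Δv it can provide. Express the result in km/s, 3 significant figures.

Δv ≈ 1.44 km/s

v_e = Isp · g₀ = 222 × 9.81 = 2177.8 m/s.
m₀ = payload + dry + propellant = 42.9 + 86.1 + 121 = 250 kg.
m_f = payload + dry = 42.9 + 86.1 = 129 kg.
Using Δv = v_e ln(m₀/m_f): Δv = v_e · ln(m₀/m_f) = 2177.8 × ln(1.938) = 2177.8 × 0.6616 ≈ 1441.0 m/s.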